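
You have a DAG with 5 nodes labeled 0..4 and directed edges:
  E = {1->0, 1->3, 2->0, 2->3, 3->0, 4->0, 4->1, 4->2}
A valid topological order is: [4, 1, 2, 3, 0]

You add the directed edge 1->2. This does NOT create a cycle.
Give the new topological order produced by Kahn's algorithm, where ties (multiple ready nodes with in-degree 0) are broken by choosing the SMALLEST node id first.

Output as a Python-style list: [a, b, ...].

Answer: [4, 1, 2, 3, 0]

Derivation:
Old toposort: [4, 1, 2, 3, 0]
Added edge: 1->2
Position of 1 (1) < position of 2 (2). Old order still valid.
Run Kahn's algorithm (break ties by smallest node id):
  initial in-degrees: [4, 1, 2, 2, 0]
  ready (indeg=0): [4]
  pop 4: indeg[0]->3; indeg[1]->0; indeg[2]->1 | ready=[1] | order so far=[4]
  pop 1: indeg[0]->2; indeg[2]->0; indeg[3]->1 | ready=[2] | order so far=[4, 1]
  pop 2: indeg[0]->1; indeg[3]->0 | ready=[3] | order so far=[4, 1, 2]
  pop 3: indeg[0]->0 | ready=[0] | order so far=[4, 1, 2, 3]
  pop 0: no out-edges | ready=[] | order so far=[4, 1, 2, 3, 0]
  Result: [4, 1, 2, 3, 0]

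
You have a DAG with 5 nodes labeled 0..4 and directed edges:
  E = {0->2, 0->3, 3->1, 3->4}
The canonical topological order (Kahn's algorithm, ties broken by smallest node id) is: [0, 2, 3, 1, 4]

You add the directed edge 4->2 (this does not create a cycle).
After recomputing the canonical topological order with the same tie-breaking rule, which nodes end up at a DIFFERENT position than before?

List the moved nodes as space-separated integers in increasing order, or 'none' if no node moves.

Answer: 1 2 3 4

Derivation:
Old toposort: [0, 2, 3, 1, 4]
Added edge 4->2
Recompute Kahn (smallest-id tiebreak):
  initial in-degrees: [0, 1, 2, 1, 1]
  ready (indeg=0): [0]
  pop 0: indeg[2]->1; indeg[3]->0 | ready=[3] | order so far=[0]
  pop 3: indeg[1]->0; indeg[4]->0 | ready=[1, 4] | order so far=[0, 3]
  pop 1: no out-edges | ready=[4] | order so far=[0, 3, 1]
  pop 4: indeg[2]->0 | ready=[2] | order so far=[0, 3, 1, 4]
  pop 2: no out-edges | ready=[] | order so far=[0, 3, 1, 4, 2]
New canonical toposort: [0, 3, 1, 4, 2]
Compare positions:
  Node 0: index 0 -> 0 (same)
  Node 1: index 3 -> 2 (moved)
  Node 2: index 1 -> 4 (moved)
  Node 3: index 2 -> 1 (moved)
  Node 4: index 4 -> 3 (moved)
Nodes that changed position: 1 2 3 4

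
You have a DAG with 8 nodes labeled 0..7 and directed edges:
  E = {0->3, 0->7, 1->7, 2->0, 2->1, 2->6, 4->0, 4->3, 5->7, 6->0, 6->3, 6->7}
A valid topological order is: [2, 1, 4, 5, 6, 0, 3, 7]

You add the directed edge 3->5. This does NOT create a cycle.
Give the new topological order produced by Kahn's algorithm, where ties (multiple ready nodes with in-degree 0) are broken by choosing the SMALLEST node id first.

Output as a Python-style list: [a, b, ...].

Answer: [2, 1, 4, 6, 0, 3, 5, 7]

Derivation:
Old toposort: [2, 1, 4, 5, 6, 0, 3, 7]
Added edge: 3->5
Position of 3 (6) > position of 5 (3). Must reorder: 3 must now come before 5.
Run Kahn's algorithm (break ties by smallest node id):
  initial in-degrees: [3, 1, 0, 3, 0, 1, 1, 4]
  ready (indeg=0): [2, 4]
  pop 2: indeg[0]->2; indeg[1]->0; indeg[6]->0 | ready=[1, 4, 6] | order so far=[2]
  pop 1: indeg[7]->3 | ready=[4, 6] | order so far=[2, 1]
  pop 4: indeg[0]->1; indeg[3]->2 | ready=[6] | order so far=[2, 1, 4]
  pop 6: indeg[0]->0; indeg[3]->1; indeg[7]->2 | ready=[0] | order so far=[2, 1, 4, 6]
  pop 0: indeg[3]->0; indeg[7]->1 | ready=[3] | order so far=[2, 1, 4, 6, 0]
  pop 3: indeg[5]->0 | ready=[5] | order so far=[2, 1, 4, 6, 0, 3]
  pop 5: indeg[7]->0 | ready=[7] | order so far=[2, 1, 4, 6, 0, 3, 5]
  pop 7: no out-edges | ready=[] | order so far=[2, 1, 4, 6, 0, 3, 5, 7]
  Result: [2, 1, 4, 6, 0, 3, 5, 7]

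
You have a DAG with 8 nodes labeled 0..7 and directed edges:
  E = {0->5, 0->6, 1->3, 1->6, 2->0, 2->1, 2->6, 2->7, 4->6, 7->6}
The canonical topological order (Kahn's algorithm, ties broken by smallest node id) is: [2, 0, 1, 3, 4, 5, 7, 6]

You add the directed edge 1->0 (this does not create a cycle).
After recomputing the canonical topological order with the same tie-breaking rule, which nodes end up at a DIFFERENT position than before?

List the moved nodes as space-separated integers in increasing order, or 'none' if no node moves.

Old toposort: [2, 0, 1, 3, 4, 5, 7, 6]
Added edge 1->0
Recompute Kahn (smallest-id tiebreak):
  initial in-degrees: [2, 1, 0, 1, 0, 1, 5, 1]
  ready (indeg=0): [2, 4]
  pop 2: indeg[0]->1; indeg[1]->0; indeg[6]->4; indeg[7]->0 | ready=[1, 4, 7] | order so far=[2]
  pop 1: indeg[0]->0; indeg[3]->0; indeg[6]->3 | ready=[0, 3, 4, 7] | order so far=[2, 1]
  pop 0: indeg[5]->0; indeg[6]->2 | ready=[3, 4, 5, 7] | order so far=[2, 1, 0]
  pop 3: no out-edges | ready=[4, 5, 7] | order so far=[2, 1, 0, 3]
  pop 4: indeg[6]->1 | ready=[5, 7] | order so far=[2, 1, 0, 3, 4]
  pop 5: no out-edges | ready=[7] | order so far=[2, 1, 0, 3, 4, 5]
  pop 7: indeg[6]->0 | ready=[6] | order so far=[2, 1, 0, 3, 4, 5, 7]
  pop 6: no out-edges | ready=[] | order so far=[2, 1, 0, 3, 4, 5, 7, 6]
New canonical toposort: [2, 1, 0, 3, 4, 5, 7, 6]
Compare positions:
  Node 0: index 1 -> 2 (moved)
  Node 1: index 2 -> 1 (moved)
  Node 2: index 0 -> 0 (same)
  Node 3: index 3 -> 3 (same)
  Node 4: index 4 -> 4 (same)
  Node 5: index 5 -> 5 (same)
  Node 6: index 7 -> 7 (same)
  Node 7: index 6 -> 6 (same)
Nodes that changed position: 0 1

Answer: 0 1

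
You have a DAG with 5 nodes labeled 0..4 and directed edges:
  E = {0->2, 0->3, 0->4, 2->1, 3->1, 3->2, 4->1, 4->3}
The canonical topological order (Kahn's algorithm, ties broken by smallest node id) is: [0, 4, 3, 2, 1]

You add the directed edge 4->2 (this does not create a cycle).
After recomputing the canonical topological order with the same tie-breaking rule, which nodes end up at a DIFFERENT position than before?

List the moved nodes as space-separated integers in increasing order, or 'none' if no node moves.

Answer: none

Derivation:
Old toposort: [0, 4, 3, 2, 1]
Added edge 4->2
Recompute Kahn (smallest-id tiebreak):
  initial in-degrees: [0, 3, 3, 2, 1]
  ready (indeg=0): [0]
  pop 0: indeg[2]->2; indeg[3]->1; indeg[4]->0 | ready=[4] | order so far=[0]
  pop 4: indeg[1]->2; indeg[2]->1; indeg[3]->0 | ready=[3] | order so far=[0, 4]
  pop 3: indeg[1]->1; indeg[2]->0 | ready=[2] | order so far=[0, 4, 3]
  pop 2: indeg[1]->0 | ready=[1] | order so far=[0, 4, 3, 2]
  pop 1: no out-edges | ready=[] | order so far=[0, 4, 3, 2, 1]
New canonical toposort: [0, 4, 3, 2, 1]
Compare positions:
  Node 0: index 0 -> 0 (same)
  Node 1: index 4 -> 4 (same)
  Node 2: index 3 -> 3 (same)
  Node 3: index 2 -> 2 (same)
  Node 4: index 1 -> 1 (same)
Nodes that changed position: none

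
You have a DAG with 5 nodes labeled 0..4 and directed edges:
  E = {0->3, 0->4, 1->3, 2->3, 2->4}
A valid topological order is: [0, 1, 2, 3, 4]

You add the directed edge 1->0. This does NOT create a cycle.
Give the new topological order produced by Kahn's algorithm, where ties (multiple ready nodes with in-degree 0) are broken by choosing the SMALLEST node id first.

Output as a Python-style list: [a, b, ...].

Answer: [1, 0, 2, 3, 4]

Derivation:
Old toposort: [0, 1, 2, 3, 4]
Added edge: 1->0
Position of 1 (1) > position of 0 (0). Must reorder: 1 must now come before 0.
Run Kahn's algorithm (break ties by smallest node id):
  initial in-degrees: [1, 0, 0, 3, 2]
  ready (indeg=0): [1, 2]
  pop 1: indeg[0]->0; indeg[3]->2 | ready=[0, 2] | order so far=[1]
  pop 0: indeg[3]->1; indeg[4]->1 | ready=[2] | order so far=[1, 0]
  pop 2: indeg[3]->0; indeg[4]->0 | ready=[3, 4] | order so far=[1, 0, 2]
  pop 3: no out-edges | ready=[4] | order so far=[1, 0, 2, 3]
  pop 4: no out-edges | ready=[] | order so far=[1, 0, 2, 3, 4]
  Result: [1, 0, 2, 3, 4]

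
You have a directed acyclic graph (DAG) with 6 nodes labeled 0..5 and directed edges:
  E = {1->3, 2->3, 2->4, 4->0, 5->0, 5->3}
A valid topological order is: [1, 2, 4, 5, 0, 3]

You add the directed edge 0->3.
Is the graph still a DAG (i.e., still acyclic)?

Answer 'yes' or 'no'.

Given toposort: [1, 2, 4, 5, 0, 3]
Position of 0: index 4; position of 3: index 5
New edge 0->3: forward
Forward edge: respects the existing order. Still a DAG, same toposort still valid.
Still a DAG? yes

Answer: yes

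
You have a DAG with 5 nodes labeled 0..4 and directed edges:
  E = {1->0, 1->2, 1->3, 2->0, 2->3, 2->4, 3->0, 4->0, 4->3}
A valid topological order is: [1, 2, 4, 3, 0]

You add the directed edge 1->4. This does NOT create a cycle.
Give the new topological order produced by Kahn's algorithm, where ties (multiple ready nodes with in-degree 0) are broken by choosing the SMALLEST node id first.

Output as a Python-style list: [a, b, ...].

Old toposort: [1, 2, 4, 3, 0]
Added edge: 1->4
Position of 1 (0) < position of 4 (2). Old order still valid.
Run Kahn's algorithm (break ties by smallest node id):
  initial in-degrees: [4, 0, 1, 3, 2]
  ready (indeg=0): [1]
  pop 1: indeg[0]->3; indeg[2]->0; indeg[3]->2; indeg[4]->1 | ready=[2] | order so far=[1]
  pop 2: indeg[0]->2; indeg[3]->1; indeg[4]->0 | ready=[4] | order so far=[1, 2]
  pop 4: indeg[0]->1; indeg[3]->0 | ready=[3] | order so far=[1, 2, 4]
  pop 3: indeg[0]->0 | ready=[0] | order so far=[1, 2, 4, 3]
  pop 0: no out-edges | ready=[] | order so far=[1, 2, 4, 3, 0]
  Result: [1, 2, 4, 3, 0]

Answer: [1, 2, 4, 3, 0]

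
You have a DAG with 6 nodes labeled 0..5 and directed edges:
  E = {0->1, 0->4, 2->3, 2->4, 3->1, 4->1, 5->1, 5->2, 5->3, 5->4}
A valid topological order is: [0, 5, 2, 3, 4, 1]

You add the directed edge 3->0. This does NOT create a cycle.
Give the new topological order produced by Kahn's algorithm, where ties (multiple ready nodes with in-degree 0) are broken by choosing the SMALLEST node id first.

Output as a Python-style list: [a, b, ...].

Answer: [5, 2, 3, 0, 4, 1]

Derivation:
Old toposort: [0, 5, 2, 3, 4, 1]
Added edge: 3->0
Position of 3 (3) > position of 0 (0). Must reorder: 3 must now come before 0.
Run Kahn's algorithm (break ties by smallest node id):
  initial in-degrees: [1, 4, 1, 2, 3, 0]
  ready (indeg=0): [5]
  pop 5: indeg[1]->3; indeg[2]->0; indeg[3]->1; indeg[4]->2 | ready=[2] | order so far=[5]
  pop 2: indeg[3]->0; indeg[4]->1 | ready=[3] | order so far=[5, 2]
  pop 3: indeg[0]->0; indeg[1]->2 | ready=[0] | order so far=[5, 2, 3]
  pop 0: indeg[1]->1; indeg[4]->0 | ready=[4] | order so far=[5, 2, 3, 0]
  pop 4: indeg[1]->0 | ready=[1] | order so far=[5, 2, 3, 0, 4]
  pop 1: no out-edges | ready=[] | order so far=[5, 2, 3, 0, 4, 1]
  Result: [5, 2, 3, 0, 4, 1]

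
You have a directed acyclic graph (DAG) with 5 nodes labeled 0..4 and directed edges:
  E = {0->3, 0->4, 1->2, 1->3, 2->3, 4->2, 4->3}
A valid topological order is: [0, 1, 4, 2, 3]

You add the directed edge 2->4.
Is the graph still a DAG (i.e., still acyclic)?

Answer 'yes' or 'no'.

Answer: no

Derivation:
Given toposort: [0, 1, 4, 2, 3]
Position of 2: index 3; position of 4: index 2
New edge 2->4: backward (u after v in old order)
Backward edge: old toposort is now invalid. Check if this creates a cycle.
Does 4 already reach 2? Reachable from 4: [2, 3, 4]. YES -> cycle!
Still a DAG? no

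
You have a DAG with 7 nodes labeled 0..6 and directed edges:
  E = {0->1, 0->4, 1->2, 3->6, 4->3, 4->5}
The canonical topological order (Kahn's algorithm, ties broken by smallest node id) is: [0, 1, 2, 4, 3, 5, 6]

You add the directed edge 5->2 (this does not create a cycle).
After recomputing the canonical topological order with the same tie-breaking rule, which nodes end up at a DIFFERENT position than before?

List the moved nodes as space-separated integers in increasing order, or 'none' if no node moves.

Answer: 2 3 4 5

Derivation:
Old toposort: [0, 1, 2, 4, 3, 5, 6]
Added edge 5->2
Recompute Kahn (smallest-id tiebreak):
  initial in-degrees: [0, 1, 2, 1, 1, 1, 1]
  ready (indeg=0): [0]
  pop 0: indeg[1]->0; indeg[4]->0 | ready=[1, 4] | order so far=[0]
  pop 1: indeg[2]->1 | ready=[4] | order so far=[0, 1]
  pop 4: indeg[3]->0; indeg[5]->0 | ready=[3, 5] | order so far=[0, 1, 4]
  pop 3: indeg[6]->0 | ready=[5, 6] | order so far=[0, 1, 4, 3]
  pop 5: indeg[2]->0 | ready=[2, 6] | order so far=[0, 1, 4, 3, 5]
  pop 2: no out-edges | ready=[6] | order so far=[0, 1, 4, 3, 5, 2]
  pop 6: no out-edges | ready=[] | order so far=[0, 1, 4, 3, 5, 2, 6]
New canonical toposort: [0, 1, 4, 3, 5, 2, 6]
Compare positions:
  Node 0: index 0 -> 0 (same)
  Node 1: index 1 -> 1 (same)
  Node 2: index 2 -> 5 (moved)
  Node 3: index 4 -> 3 (moved)
  Node 4: index 3 -> 2 (moved)
  Node 5: index 5 -> 4 (moved)
  Node 6: index 6 -> 6 (same)
Nodes that changed position: 2 3 4 5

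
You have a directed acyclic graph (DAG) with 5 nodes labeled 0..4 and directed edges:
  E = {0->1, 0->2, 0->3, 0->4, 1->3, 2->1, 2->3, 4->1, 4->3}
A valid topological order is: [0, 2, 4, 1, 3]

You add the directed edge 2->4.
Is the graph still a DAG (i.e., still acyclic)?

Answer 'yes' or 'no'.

Given toposort: [0, 2, 4, 1, 3]
Position of 2: index 1; position of 4: index 2
New edge 2->4: forward
Forward edge: respects the existing order. Still a DAG, same toposort still valid.
Still a DAG? yes

Answer: yes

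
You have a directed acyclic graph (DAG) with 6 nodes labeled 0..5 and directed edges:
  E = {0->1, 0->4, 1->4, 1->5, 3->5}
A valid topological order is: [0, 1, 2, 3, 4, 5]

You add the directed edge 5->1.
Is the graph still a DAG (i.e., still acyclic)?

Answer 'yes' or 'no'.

Answer: no

Derivation:
Given toposort: [0, 1, 2, 3, 4, 5]
Position of 5: index 5; position of 1: index 1
New edge 5->1: backward (u after v in old order)
Backward edge: old toposort is now invalid. Check if this creates a cycle.
Does 1 already reach 5? Reachable from 1: [1, 4, 5]. YES -> cycle!
Still a DAG? no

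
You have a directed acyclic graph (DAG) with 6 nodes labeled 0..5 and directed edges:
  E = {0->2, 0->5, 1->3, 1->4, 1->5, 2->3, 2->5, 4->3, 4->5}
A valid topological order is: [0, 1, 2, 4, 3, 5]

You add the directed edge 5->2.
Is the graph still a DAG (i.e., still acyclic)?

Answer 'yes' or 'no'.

Answer: no

Derivation:
Given toposort: [0, 1, 2, 4, 3, 5]
Position of 5: index 5; position of 2: index 2
New edge 5->2: backward (u after v in old order)
Backward edge: old toposort is now invalid. Check if this creates a cycle.
Does 2 already reach 5? Reachable from 2: [2, 3, 5]. YES -> cycle!
Still a DAG? no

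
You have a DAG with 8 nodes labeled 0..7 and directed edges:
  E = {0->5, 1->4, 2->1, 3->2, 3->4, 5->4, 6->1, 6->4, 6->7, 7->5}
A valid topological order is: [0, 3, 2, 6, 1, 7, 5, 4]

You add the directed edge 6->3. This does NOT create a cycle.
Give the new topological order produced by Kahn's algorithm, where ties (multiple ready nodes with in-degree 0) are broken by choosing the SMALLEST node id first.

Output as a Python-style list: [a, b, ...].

Answer: [0, 6, 3, 2, 1, 7, 5, 4]

Derivation:
Old toposort: [0, 3, 2, 6, 1, 7, 5, 4]
Added edge: 6->3
Position of 6 (3) > position of 3 (1). Must reorder: 6 must now come before 3.
Run Kahn's algorithm (break ties by smallest node id):
  initial in-degrees: [0, 2, 1, 1, 4, 2, 0, 1]
  ready (indeg=0): [0, 6]
  pop 0: indeg[5]->1 | ready=[6] | order so far=[0]
  pop 6: indeg[1]->1; indeg[3]->0; indeg[4]->3; indeg[7]->0 | ready=[3, 7] | order so far=[0, 6]
  pop 3: indeg[2]->0; indeg[4]->2 | ready=[2, 7] | order so far=[0, 6, 3]
  pop 2: indeg[1]->0 | ready=[1, 7] | order so far=[0, 6, 3, 2]
  pop 1: indeg[4]->1 | ready=[7] | order so far=[0, 6, 3, 2, 1]
  pop 7: indeg[5]->0 | ready=[5] | order so far=[0, 6, 3, 2, 1, 7]
  pop 5: indeg[4]->0 | ready=[4] | order so far=[0, 6, 3, 2, 1, 7, 5]
  pop 4: no out-edges | ready=[] | order so far=[0, 6, 3, 2, 1, 7, 5, 4]
  Result: [0, 6, 3, 2, 1, 7, 5, 4]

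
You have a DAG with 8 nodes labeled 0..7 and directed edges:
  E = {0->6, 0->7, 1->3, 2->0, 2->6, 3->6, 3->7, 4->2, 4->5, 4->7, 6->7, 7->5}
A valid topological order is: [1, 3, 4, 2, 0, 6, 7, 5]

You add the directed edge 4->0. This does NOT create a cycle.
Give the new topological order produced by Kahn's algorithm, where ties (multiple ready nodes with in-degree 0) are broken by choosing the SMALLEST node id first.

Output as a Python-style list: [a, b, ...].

Answer: [1, 3, 4, 2, 0, 6, 7, 5]

Derivation:
Old toposort: [1, 3, 4, 2, 0, 6, 7, 5]
Added edge: 4->0
Position of 4 (2) < position of 0 (4). Old order still valid.
Run Kahn's algorithm (break ties by smallest node id):
  initial in-degrees: [2, 0, 1, 1, 0, 2, 3, 4]
  ready (indeg=0): [1, 4]
  pop 1: indeg[3]->0 | ready=[3, 4] | order so far=[1]
  pop 3: indeg[6]->2; indeg[7]->3 | ready=[4] | order so far=[1, 3]
  pop 4: indeg[0]->1; indeg[2]->0; indeg[5]->1; indeg[7]->2 | ready=[2] | order so far=[1, 3, 4]
  pop 2: indeg[0]->0; indeg[6]->1 | ready=[0] | order so far=[1, 3, 4, 2]
  pop 0: indeg[6]->0; indeg[7]->1 | ready=[6] | order so far=[1, 3, 4, 2, 0]
  pop 6: indeg[7]->0 | ready=[7] | order so far=[1, 3, 4, 2, 0, 6]
  pop 7: indeg[5]->0 | ready=[5] | order so far=[1, 3, 4, 2, 0, 6, 7]
  pop 5: no out-edges | ready=[] | order so far=[1, 3, 4, 2, 0, 6, 7, 5]
  Result: [1, 3, 4, 2, 0, 6, 7, 5]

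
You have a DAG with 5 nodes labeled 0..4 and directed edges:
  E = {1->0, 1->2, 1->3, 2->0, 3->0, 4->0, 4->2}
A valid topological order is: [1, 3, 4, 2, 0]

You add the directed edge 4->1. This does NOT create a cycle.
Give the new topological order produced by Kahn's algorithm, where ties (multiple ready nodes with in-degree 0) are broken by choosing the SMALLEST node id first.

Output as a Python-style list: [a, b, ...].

Old toposort: [1, 3, 4, 2, 0]
Added edge: 4->1
Position of 4 (2) > position of 1 (0). Must reorder: 4 must now come before 1.
Run Kahn's algorithm (break ties by smallest node id):
  initial in-degrees: [4, 1, 2, 1, 0]
  ready (indeg=0): [4]
  pop 4: indeg[0]->3; indeg[1]->0; indeg[2]->1 | ready=[1] | order so far=[4]
  pop 1: indeg[0]->2; indeg[2]->0; indeg[3]->0 | ready=[2, 3] | order so far=[4, 1]
  pop 2: indeg[0]->1 | ready=[3] | order so far=[4, 1, 2]
  pop 3: indeg[0]->0 | ready=[0] | order so far=[4, 1, 2, 3]
  pop 0: no out-edges | ready=[] | order so far=[4, 1, 2, 3, 0]
  Result: [4, 1, 2, 3, 0]

Answer: [4, 1, 2, 3, 0]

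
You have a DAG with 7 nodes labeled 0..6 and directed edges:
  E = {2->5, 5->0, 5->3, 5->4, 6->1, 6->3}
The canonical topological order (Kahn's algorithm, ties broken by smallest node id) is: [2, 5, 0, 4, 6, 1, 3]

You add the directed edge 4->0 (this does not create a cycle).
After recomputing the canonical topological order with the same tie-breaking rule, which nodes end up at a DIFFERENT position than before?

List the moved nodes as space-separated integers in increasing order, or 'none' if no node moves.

Old toposort: [2, 5, 0, 4, 6, 1, 3]
Added edge 4->0
Recompute Kahn (smallest-id tiebreak):
  initial in-degrees: [2, 1, 0, 2, 1, 1, 0]
  ready (indeg=0): [2, 6]
  pop 2: indeg[5]->0 | ready=[5, 6] | order so far=[2]
  pop 5: indeg[0]->1; indeg[3]->1; indeg[4]->0 | ready=[4, 6] | order so far=[2, 5]
  pop 4: indeg[0]->0 | ready=[0, 6] | order so far=[2, 5, 4]
  pop 0: no out-edges | ready=[6] | order so far=[2, 5, 4, 0]
  pop 6: indeg[1]->0; indeg[3]->0 | ready=[1, 3] | order so far=[2, 5, 4, 0, 6]
  pop 1: no out-edges | ready=[3] | order so far=[2, 5, 4, 0, 6, 1]
  pop 3: no out-edges | ready=[] | order so far=[2, 5, 4, 0, 6, 1, 3]
New canonical toposort: [2, 5, 4, 0, 6, 1, 3]
Compare positions:
  Node 0: index 2 -> 3 (moved)
  Node 1: index 5 -> 5 (same)
  Node 2: index 0 -> 0 (same)
  Node 3: index 6 -> 6 (same)
  Node 4: index 3 -> 2 (moved)
  Node 5: index 1 -> 1 (same)
  Node 6: index 4 -> 4 (same)
Nodes that changed position: 0 4

Answer: 0 4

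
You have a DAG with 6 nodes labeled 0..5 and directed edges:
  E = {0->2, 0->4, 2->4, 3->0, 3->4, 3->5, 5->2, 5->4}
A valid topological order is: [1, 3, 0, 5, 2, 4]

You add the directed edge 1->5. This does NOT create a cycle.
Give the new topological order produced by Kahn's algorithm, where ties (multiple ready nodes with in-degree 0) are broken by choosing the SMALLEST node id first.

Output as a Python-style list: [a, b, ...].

Old toposort: [1, 3, 0, 5, 2, 4]
Added edge: 1->5
Position of 1 (0) < position of 5 (3). Old order still valid.
Run Kahn's algorithm (break ties by smallest node id):
  initial in-degrees: [1, 0, 2, 0, 4, 2]
  ready (indeg=0): [1, 3]
  pop 1: indeg[5]->1 | ready=[3] | order so far=[1]
  pop 3: indeg[0]->0; indeg[4]->3; indeg[5]->0 | ready=[0, 5] | order so far=[1, 3]
  pop 0: indeg[2]->1; indeg[4]->2 | ready=[5] | order so far=[1, 3, 0]
  pop 5: indeg[2]->0; indeg[4]->1 | ready=[2] | order so far=[1, 3, 0, 5]
  pop 2: indeg[4]->0 | ready=[4] | order so far=[1, 3, 0, 5, 2]
  pop 4: no out-edges | ready=[] | order so far=[1, 3, 0, 5, 2, 4]
  Result: [1, 3, 0, 5, 2, 4]

Answer: [1, 3, 0, 5, 2, 4]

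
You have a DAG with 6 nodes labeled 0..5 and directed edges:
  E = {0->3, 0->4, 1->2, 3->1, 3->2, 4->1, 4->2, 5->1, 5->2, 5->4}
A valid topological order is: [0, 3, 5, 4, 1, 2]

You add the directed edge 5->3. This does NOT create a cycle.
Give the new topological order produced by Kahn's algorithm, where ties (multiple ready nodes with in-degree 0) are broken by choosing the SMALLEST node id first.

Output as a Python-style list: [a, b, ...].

Old toposort: [0, 3, 5, 4, 1, 2]
Added edge: 5->3
Position of 5 (2) > position of 3 (1). Must reorder: 5 must now come before 3.
Run Kahn's algorithm (break ties by smallest node id):
  initial in-degrees: [0, 3, 4, 2, 2, 0]
  ready (indeg=0): [0, 5]
  pop 0: indeg[3]->1; indeg[4]->1 | ready=[5] | order so far=[0]
  pop 5: indeg[1]->2; indeg[2]->3; indeg[3]->0; indeg[4]->0 | ready=[3, 4] | order so far=[0, 5]
  pop 3: indeg[1]->1; indeg[2]->2 | ready=[4] | order so far=[0, 5, 3]
  pop 4: indeg[1]->0; indeg[2]->1 | ready=[1] | order so far=[0, 5, 3, 4]
  pop 1: indeg[2]->0 | ready=[2] | order so far=[0, 5, 3, 4, 1]
  pop 2: no out-edges | ready=[] | order so far=[0, 5, 3, 4, 1, 2]
  Result: [0, 5, 3, 4, 1, 2]

Answer: [0, 5, 3, 4, 1, 2]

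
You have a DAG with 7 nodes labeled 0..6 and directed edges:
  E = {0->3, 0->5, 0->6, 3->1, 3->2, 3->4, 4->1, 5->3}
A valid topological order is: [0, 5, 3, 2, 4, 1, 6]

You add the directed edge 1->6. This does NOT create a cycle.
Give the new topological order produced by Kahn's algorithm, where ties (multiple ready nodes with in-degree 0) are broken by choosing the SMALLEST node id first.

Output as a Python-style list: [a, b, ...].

Old toposort: [0, 5, 3, 2, 4, 1, 6]
Added edge: 1->6
Position of 1 (5) < position of 6 (6). Old order still valid.
Run Kahn's algorithm (break ties by smallest node id):
  initial in-degrees: [0, 2, 1, 2, 1, 1, 2]
  ready (indeg=0): [0]
  pop 0: indeg[3]->1; indeg[5]->0; indeg[6]->1 | ready=[5] | order so far=[0]
  pop 5: indeg[3]->0 | ready=[3] | order so far=[0, 5]
  pop 3: indeg[1]->1; indeg[2]->0; indeg[4]->0 | ready=[2, 4] | order so far=[0, 5, 3]
  pop 2: no out-edges | ready=[4] | order so far=[0, 5, 3, 2]
  pop 4: indeg[1]->0 | ready=[1] | order so far=[0, 5, 3, 2, 4]
  pop 1: indeg[6]->0 | ready=[6] | order so far=[0, 5, 3, 2, 4, 1]
  pop 6: no out-edges | ready=[] | order so far=[0, 5, 3, 2, 4, 1, 6]
  Result: [0, 5, 3, 2, 4, 1, 6]

Answer: [0, 5, 3, 2, 4, 1, 6]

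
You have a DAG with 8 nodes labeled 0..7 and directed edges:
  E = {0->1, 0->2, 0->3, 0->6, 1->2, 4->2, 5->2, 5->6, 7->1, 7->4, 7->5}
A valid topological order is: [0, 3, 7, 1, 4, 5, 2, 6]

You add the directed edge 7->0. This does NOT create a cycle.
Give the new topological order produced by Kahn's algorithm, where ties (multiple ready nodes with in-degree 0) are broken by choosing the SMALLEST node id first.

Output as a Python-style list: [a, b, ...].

Answer: [7, 0, 1, 3, 4, 5, 2, 6]

Derivation:
Old toposort: [0, 3, 7, 1, 4, 5, 2, 6]
Added edge: 7->0
Position of 7 (2) > position of 0 (0). Must reorder: 7 must now come before 0.
Run Kahn's algorithm (break ties by smallest node id):
  initial in-degrees: [1, 2, 4, 1, 1, 1, 2, 0]
  ready (indeg=0): [7]
  pop 7: indeg[0]->0; indeg[1]->1; indeg[4]->0; indeg[5]->0 | ready=[0, 4, 5] | order so far=[7]
  pop 0: indeg[1]->0; indeg[2]->3; indeg[3]->0; indeg[6]->1 | ready=[1, 3, 4, 5] | order so far=[7, 0]
  pop 1: indeg[2]->2 | ready=[3, 4, 5] | order so far=[7, 0, 1]
  pop 3: no out-edges | ready=[4, 5] | order so far=[7, 0, 1, 3]
  pop 4: indeg[2]->1 | ready=[5] | order so far=[7, 0, 1, 3, 4]
  pop 5: indeg[2]->0; indeg[6]->0 | ready=[2, 6] | order so far=[7, 0, 1, 3, 4, 5]
  pop 2: no out-edges | ready=[6] | order so far=[7, 0, 1, 3, 4, 5, 2]
  pop 6: no out-edges | ready=[] | order so far=[7, 0, 1, 3, 4, 5, 2, 6]
  Result: [7, 0, 1, 3, 4, 5, 2, 6]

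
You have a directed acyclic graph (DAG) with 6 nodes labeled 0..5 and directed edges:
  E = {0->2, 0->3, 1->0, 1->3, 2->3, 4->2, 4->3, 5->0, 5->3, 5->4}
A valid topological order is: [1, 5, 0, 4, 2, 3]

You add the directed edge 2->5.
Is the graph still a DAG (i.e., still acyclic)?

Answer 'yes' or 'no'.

Given toposort: [1, 5, 0, 4, 2, 3]
Position of 2: index 4; position of 5: index 1
New edge 2->5: backward (u after v in old order)
Backward edge: old toposort is now invalid. Check if this creates a cycle.
Does 5 already reach 2? Reachable from 5: [0, 2, 3, 4, 5]. YES -> cycle!
Still a DAG? no

Answer: no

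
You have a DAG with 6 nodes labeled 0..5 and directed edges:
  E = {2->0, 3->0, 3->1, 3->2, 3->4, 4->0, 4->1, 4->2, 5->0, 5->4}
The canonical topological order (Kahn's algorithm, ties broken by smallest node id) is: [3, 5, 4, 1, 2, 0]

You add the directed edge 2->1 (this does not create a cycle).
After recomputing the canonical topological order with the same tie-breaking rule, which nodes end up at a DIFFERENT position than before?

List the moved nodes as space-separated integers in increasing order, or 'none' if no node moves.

Old toposort: [3, 5, 4, 1, 2, 0]
Added edge 2->1
Recompute Kahn (smallest-id tiebreak):
  initial in-degrees: [4, 3, 2, 0, 2, 0]
  ready (indeg=0): [3, 5]
  pop 3: indeg[0]->3; indeg[1]->2; indeg[2]->1; indeg[4]->1 | ready=[5] | order so far=[3]
  pop 5: indeg[0]->2; indeg[4]->0 | ready=[4] | order so far=[3, 5]
  pop 4: indeg[0]->1; indeg[1]->1; indeg[2]->0 | ready=[2] | order so far=[3, 5, 4]
  pop 2: indeg[0]->0; indeg[1]->0 | ready=[0, 1] | order so far=[3, 5, 4, 2]
  pop 0: no out-edges | ready=[1] | order so far=[3, 5, 4, 2, 0]
  pop 1: no out-edges | ready=[] | order so far=[3, 5, 4, 2, 0, 1]
New canonical toposort: [3, 5, 4, 2, 0, 1]
Compare positions:
  Node 0: index 5 -> 4 (moved)
  Node 1: index 3 -> 5 (moved)
  Node 2: index 4 -> 3 (moved)
  Node 3: index 0 -> 0 (same)
  Node 4: index 2 -> 2 (same)
  Node 5: index 1 -> 1 (same)
Nodes that changed position: 0 1 2

Answer: 0 1 2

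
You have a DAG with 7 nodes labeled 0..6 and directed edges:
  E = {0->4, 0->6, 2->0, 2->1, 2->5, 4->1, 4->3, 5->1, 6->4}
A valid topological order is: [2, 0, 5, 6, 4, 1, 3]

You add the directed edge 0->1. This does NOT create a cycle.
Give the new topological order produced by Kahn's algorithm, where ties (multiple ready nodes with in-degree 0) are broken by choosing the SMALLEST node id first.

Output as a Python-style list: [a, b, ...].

Old toposort: [2, 0, 5, 6, 4, 1, 3]
Added edge: 0->1
Position of 0 (1) < position of 1 (5). Old order still valid.
Run Kahn's algorithm (break ties by smallest node id):
  initial in-degrees: [1, 4, 0, 1, 2, 1, 1]
  ready (indeg=0): [2]
  pop 2: indeg[0]->0; indeg[1]->3; indeg[5]->0 | ready=[0, 5] | order so far=[2]
  pop 0: indeg[1]->2; indeg[4]->1; indeg[6]->0 | ready=[5, 6] | order so far=[2, 0]
  pop 5: indeg[1]->1 | ready=[6] | order so far=[2, 0, 5]
  pop 6: indeg[4]->0 | ready=[4] | order so far=[2, 0, 5, 6]
  pop 4: indeg[1]->0; indeg[3]->0 | ready=[1, 3] | order so far=[2, 0, 5, 6, 4]
  pop 1: no out-edges | ready=[3] | order so far=[2, 0, 5, 6, 4, 1]
  pop 3: no out-edges | ready=[] | order so far=[2, 0, 5, 6, 4, 1, 3]
  Result: [2, 0, 5, 6, 4, 1, 3]

Answer: [2, 0, 5, 6, 4, 1, 3]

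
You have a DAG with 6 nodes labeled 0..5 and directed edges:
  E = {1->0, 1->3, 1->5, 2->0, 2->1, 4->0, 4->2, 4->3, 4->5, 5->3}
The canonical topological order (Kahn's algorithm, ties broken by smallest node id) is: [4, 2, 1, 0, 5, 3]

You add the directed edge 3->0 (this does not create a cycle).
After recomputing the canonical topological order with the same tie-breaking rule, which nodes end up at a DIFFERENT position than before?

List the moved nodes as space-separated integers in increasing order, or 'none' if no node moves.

Old toposort: [4, 2, 1, 0, 5, 3]
Added edge 3->0
Recompute Kahn (smallest-id tiebreak):
  initial in-degrees: [4, 1, 1, 3, 0, 2]
  ready (indeg=0): [4]
  pop 4: indeg[0]->3; indeg[2]->0; indeg[3]->2; indeg[5]->1 | ready=[2] | order so far=[4]
  pop 2: indeg[0]->2; indeg[1]->0 | ready=[1] | order so far=[4, 2]
  pop 1: indeg[0]->1; indeg[3]->1; indeg[5]->0 | ready=[5] | order so far=[4, 2, 1]
  pop 5: indeg[3]->0 | ready=[3] | order so far=[4, 2, 1, 5]
  pop 3: indeg[0]->0 | ready=[0] | order so far=[4, 2, 1, 5, 3]
  pop 0: no out-edges | ready=[] | order so far=[4, 2, 1, 5, 3, 0]
New canonical toposort: [4, 2, 1, 5, 3, 0]
Compare positions:
  Node 0: index 3 -> 5 (moved)
  Node 1: index 2 -> 2 (same)
  Node 2: index 1 -> 1 (same)
  Node 3: index 5 -> 4 (moved)
  Node 4: index 0 -> 0 (same)
  Node 5: index 4 -> 3 (moved)
Nodes that changed position: 0 3 5

Answer: 0 3 5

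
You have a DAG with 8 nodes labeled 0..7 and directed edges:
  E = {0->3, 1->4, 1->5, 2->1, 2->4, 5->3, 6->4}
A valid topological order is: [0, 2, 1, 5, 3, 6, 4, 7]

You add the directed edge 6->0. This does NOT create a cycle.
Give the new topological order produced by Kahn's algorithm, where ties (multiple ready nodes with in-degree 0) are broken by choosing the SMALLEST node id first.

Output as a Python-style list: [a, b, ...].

Answer: [2, 1, 5, 6, 0, 3, 4, 7]

Derivation:
Old toposort: [0, 2, 1, 5, 3, 6, 4, 7]
Added edge: 6->0
Position of 6 (5) > position of 0 (0). Must reorder: 6 must now come before 0.
Run Kahn's algorithm (break ties by smallest node id):
  initial in-degrees: [1, 1, 0, 2, 3, 1, 0, 0]
  ready (indeg=0): [2, 6, 7]
  pop 2: indeg[1]->0; indeg[4]->2 | ready=[1, 6, 7] | order so far=[2]
  pop 1: indeg[4]->1; indeg[5]->0 | ready=[5, 6, 7] | order so far=[2, 1]
  pop 5: indeg[3]->1 | ready=[6, 7] | order so far=[2, 1, 5]
  pop 6: indeg[0]->0; indeg[4]->0 | ready=[0, 4, 7] | order so far=[2, 1, 5, 6]
  pop 0: indeg[3]->0 | ready=[3, 4, 7] | order so far=[2, 1, 5, 6, 0]
  pop 3: no out-edges | ready=[4, 7] | order so far=[2, 1, 5, 6, 0, 3]
  pop 4: no out-edges | ready=[7] | order so far=[2, 1, 5, 6, 0, 3, 4]
  pop 7: no out-edges | ready=[] | order so far=[2, 1, 5, 6, 0, 3, 4, 7]
  Result: [2, 1, 5, 6, 0, 3, 4, 7]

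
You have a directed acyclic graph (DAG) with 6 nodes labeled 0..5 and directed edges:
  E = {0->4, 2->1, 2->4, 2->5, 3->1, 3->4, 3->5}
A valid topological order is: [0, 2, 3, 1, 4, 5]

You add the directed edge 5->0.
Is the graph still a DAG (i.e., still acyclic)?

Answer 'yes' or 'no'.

Answer: yes

Derivation:
Given toposort: [0, 2, 3, 1, 4, 5]
Position of 5: index 5; position of 0: index 0
New edge 5->0: backward (u after v in old order)
Backward edge: old toposort is now invalid. Check if this creates a cycle.
Does 0 already reach 5? Reachable from 0: [0, 4]. NO -> still a DAG (reorder needed).
Still a DAG? yes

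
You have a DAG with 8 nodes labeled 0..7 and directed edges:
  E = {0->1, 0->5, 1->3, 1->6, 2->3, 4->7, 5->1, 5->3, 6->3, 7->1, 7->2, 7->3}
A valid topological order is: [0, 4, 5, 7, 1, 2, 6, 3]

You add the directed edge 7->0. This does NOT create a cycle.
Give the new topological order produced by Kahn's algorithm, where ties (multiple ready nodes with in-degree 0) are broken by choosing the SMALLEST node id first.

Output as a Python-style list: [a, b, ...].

Old toposort: [0, 4, 5, 7, 1, 2, 6, 3]
Added edge: 7->0
Position of 7 (3) > position of 0 (0). Must reorder: 7 must now come before 0.
Run Kahn's algorithm (break ties by smallest node id):
  initial in-degrees: [1, 3, 1, 5, 0, 1, 1, 1]
  ready (indeg=0): [4]
  pop 4: indeg[7]->0 | ready=[7] | order so far=[4]
  pop 7: indeg[0]->0; indeg[1]->2; indeg[2]->0; indeg[3]->4 | ready=[0, 2] | order so far=[4, 7]
  pop 0: indeg[1]->1; indeg[5]->0 | ready=[2, 5] | order so far=[4, 7, 0]
  pop 2: indeg[3]->3 | ready=[5] | order so far=[4, 7, 0, 2]
  pop 5: indeg[1]->0; indeg[3]->2 | ready=[1] | order so far=[4, 7, 0, 2, 5]
  pop 1: indeg[3]->1; indeg[6]->0 | ready=[6] | order so far=[4, 7, 0, 2, 5, 1]
  pop 6: indeg[3]->0 | ready=[3] | order so far=[4, 7, 0, 2, 5, 1, 6]
  pop 3: no out-edges | ready=[] | order so far=[4, 7, 0, 2, 5, 1, 6, 3]
  Result: [4, 7, 0, 2, 5, 1, 6, 3]

Answer: [4, 7, 0, 2, 5, 1, 6, 3]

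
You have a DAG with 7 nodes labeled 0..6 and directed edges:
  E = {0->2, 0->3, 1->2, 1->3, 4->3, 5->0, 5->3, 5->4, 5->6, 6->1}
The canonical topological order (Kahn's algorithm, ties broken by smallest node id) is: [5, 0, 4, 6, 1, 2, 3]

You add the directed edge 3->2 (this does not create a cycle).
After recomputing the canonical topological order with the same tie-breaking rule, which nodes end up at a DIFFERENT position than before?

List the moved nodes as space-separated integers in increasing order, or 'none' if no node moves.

Old toposort: [5, 0, 4, 6, 1, 2, 3]
Added edge 3->2
Recompute Kahn (smallest-id tiebreak):
  initial in-degrees: [1, 1, 3, 4, 1, 0, 1]
  ready (indeg=0): [5]
  pop 5: indeg[0]->0; indeg[3]->3; indeg[4]->0; indeg[6]->0 | ready=[0, 4, 6] | order so far=[5]
  pop 0: indeg[2]->2; indeg[3]->2 | ready=[4, 6] | order so far=[5, 0]
  pop 4: indeg[3]->1 | ready=[6] | order so far=[5, 0, 4]
  pop 6: indeg[1]->0 | ready=[1] | order so far=[5, 0, 4, 6]
  pop 1: indeg[2]->1; indeg[3]->0 | ready=[3] | order so far=[5, 0, 4, 6, 1]
  pop 3: indeg[2]->0 | ready=[2] | order so far=[5, 0, 4, 6, 1, 3]
  pop 2: no out-edges | ready=[] | order so far=[5, 0, 4, 6, 1, 3, 2]
New canonical toposort: [5, 0, 4, 6, 1, 3, 2]
Compare positions:
  Node 0: index 1 -> 1 (same)
  Node 1: index 4 -> 4 (same)
  Node 2: index 5 -> 6 (moved)
  Node 3: index 6 -> 5 (moved)
  Node 4: index 2 -> 2 (same)
  Node 5: index 0 -> 0 (same)
  Node 6: index 3 -> 3 (same)
Nodes that changed position: 2 3

Answer: 2 3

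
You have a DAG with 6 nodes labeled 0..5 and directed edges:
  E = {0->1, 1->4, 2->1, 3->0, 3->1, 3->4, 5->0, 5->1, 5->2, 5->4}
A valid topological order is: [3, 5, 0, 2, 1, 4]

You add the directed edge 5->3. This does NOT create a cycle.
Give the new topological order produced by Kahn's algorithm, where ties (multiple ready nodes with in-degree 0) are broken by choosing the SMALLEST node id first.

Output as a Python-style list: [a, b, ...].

Answer: [5, 2, 3, 0, 1, 4]

Derivation:
Old toposort: [3, 5, 0, 2, 1, 4]
Added edge: 5->3
Position of 5 (1) > position of 3 (0). Must reorder: 5 must now come before 3.
Run Kahn's algorithm (break ties by smallest node id):
  initial in-degrees: [2, 4, 1, 1, 3, 0]
  ready (indeg=0): [5]
  pop 5: indeg[0]->1; indeg[1]->3; indeg[2]->0; indeg[3]->0; indeg[4]->2 | ready=[2, 3] | order so far=[5]
  pop 2: indeg[1]->2 | ready=[3] | order so far=[5, 2]
  pop 3: indeg[0]->0; indeg[1]->1; indeg[4]->1 | ready=[0] | order so far=[5, 2, 3]
  pop 0: indeg[1]->0 | ready=[1] | order so far=[5, 2, 3, 0]
  pop 1: indeg[4]->0 | ready=[4] | order so far=[5, 2, 3, 0, 1]
  pop 4: no out-edges | ready=[] | order so far=[5, 2, 3, 0, 1, 4]
  Result: [5, 2, 3, 0, 1, 4]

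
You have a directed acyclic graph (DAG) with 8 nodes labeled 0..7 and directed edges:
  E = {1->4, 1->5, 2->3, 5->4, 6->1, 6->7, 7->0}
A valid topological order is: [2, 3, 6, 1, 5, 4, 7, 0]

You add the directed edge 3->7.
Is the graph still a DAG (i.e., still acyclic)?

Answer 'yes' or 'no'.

Given toposort: [2, 3, 6, 1, 5, 4, 7, 0]
Position of 3: index 1; position of 7: index 6
New edge 3->7: forward
Forward edge: respects the existing order. Still a DAG, same toposort still valid.
Still a DAG? yes

Answer: yes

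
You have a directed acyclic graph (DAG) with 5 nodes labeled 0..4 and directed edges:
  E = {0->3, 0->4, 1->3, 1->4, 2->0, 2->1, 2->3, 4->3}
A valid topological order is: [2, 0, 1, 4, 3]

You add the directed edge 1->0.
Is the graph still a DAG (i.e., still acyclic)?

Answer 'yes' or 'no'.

Given toposort: [2, 0, 1, 4, 3]
Position of 1: index 2; position of 0: index 1
New edge 1->0: backward (u after v in old order)
Backward edge: old toposort is now invalid. Check if this creates a cycle.
Does 0 already reach 1? Reachable from 0: [0, 3, 4]. NO -> still a DAG (reorder needed).
Still a DAG? yes

Answer: yes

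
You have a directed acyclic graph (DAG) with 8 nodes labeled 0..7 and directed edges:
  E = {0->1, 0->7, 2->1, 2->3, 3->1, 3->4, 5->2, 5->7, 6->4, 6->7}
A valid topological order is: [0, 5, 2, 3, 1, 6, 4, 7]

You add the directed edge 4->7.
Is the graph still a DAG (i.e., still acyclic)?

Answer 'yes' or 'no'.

Answer: yes

Derivation:
Given toposort: [0, 5, 2, 3, 1, 6, 4, 7]
Position of 4: index 6; position of 7: index 7
New edge 4->7: forward
Forward edge: respects the existing order. Still a DAG, same toposort still valid.
Still a DAG? yes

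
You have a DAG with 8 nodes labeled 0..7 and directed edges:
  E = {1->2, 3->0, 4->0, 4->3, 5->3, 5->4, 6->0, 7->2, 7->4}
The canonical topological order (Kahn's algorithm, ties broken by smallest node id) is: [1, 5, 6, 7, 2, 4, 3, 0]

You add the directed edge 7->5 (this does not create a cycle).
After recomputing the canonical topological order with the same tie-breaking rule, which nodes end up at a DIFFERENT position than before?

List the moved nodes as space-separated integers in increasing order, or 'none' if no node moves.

Answer: 2 5 6 7

Derivation:
Old toposort: [1, 5, 6, 7, 2, 4, 3, 0]
Added edge 7->5
Recompute Kahn (smallest-id tiebreak):
  initial in-degrees: [3, 0, 2, 2, 2, 1, 0, 0]
  ready (indeg=0): [1, 6, 7]
  pop 1: indeg[2]->1 | ready=[6, 7] | order so far=[1]
  pop 6: indeg[0]->2 | ready=[7] | order so far=[1, 6]
  pop 7: indeg[2]->0; indeg[4]->1; indeg[5]->0 | ready=[2, 5] | order so far=[1, 6, 7]
  pop 2: no out-edges | ready=[5] | order so far=[1, 6, 7, 2]
  pop 5: indeg[3]->1; indeg[4]->0 | ready=[4] | order so far=[1, 6, 7, 2, 5]
  pop 4: indeg[0]->1; indeg[3]->0 | ready=[3] | order so far=[1, 6, 7, 2, 5, 4]
  pop 3: indeg[0]->0 | ready=[0] | order so far=[1, 6, 7, 2, 5, 4, 3]
  pop 0: no out-edges | ready=[] | order so far=[1, 6, 7, 2, 5, 4, 3, 0]
New canonical toposort: [1, 6, 7, 2, 5, 4, 3, 0]
Compare positions:
  Node 0: index 7 -> 7 (same)
  Node 1: index 0 -> 0 (same)
  Node 2: index 4 -> 3 (moved)
  Node 3: index 6 -> 6 (same)
  Node 4: index 5 -> 5 (same)
  Node 5: index 1 -> 4 (moved)
  Node 6: index 2 -> 1 (moved)
  Node 7: index 3 -> 2 (moved)
Nodes that changed position: 2 5 6 7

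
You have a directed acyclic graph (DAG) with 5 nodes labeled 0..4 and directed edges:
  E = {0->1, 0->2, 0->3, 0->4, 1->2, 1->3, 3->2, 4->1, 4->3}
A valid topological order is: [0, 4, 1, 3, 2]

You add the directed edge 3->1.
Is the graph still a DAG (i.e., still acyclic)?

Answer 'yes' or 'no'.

Given toposort: [0, 4, 1, 3, 2]
Position of 3: index 3; position of 1: index 2
New edge 3->1: backward (u after v in old order)
Backward edge: old toposort is now invalid. Check if this creates a cycle.
Does 1 already reach 3? Reachable from 1: [1, 2, 3]. YES -> cycle!
Still a DAG? no

Answer: no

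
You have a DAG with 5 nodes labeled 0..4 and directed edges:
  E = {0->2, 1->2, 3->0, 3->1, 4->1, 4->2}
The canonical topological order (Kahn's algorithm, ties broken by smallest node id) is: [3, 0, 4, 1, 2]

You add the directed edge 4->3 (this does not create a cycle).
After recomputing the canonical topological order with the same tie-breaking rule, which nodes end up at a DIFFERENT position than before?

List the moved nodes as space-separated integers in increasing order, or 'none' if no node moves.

Answer: 0 3 4

Derivation:
Old toposort: [3, 0, 4, 1, 2]
Added edge 4->3
Recompute Kahn (smallest-id tiebreak):
  initial in-degrees: [1, 2, 3, 1, 0]
  ready (indeg=0): [4]
  pop 4: indeg[1]->1; indeg[2]->2; indeg[3]->0 | ready=[3] | order so far=[4]
  pop 3: indeg[0]->0; indeg[1]->0 | ready=[0, 1] | order so far=[4, 3]
  pop 0: indeg[2]->1 | ready=[1] | order so far=[4, 3, 0]
  pop 1: indeg[2]->0 | ready=[2] | order so far=[4, 3, 0, 1]
  pop 2: no out-edges | ready=[] | order so far=[4, 3, 0, 1, 2]
New canonical toposort: [4, 3, 0, 1, 2]
Compare positions:
  Node 0: index 1 -> 2 (moved)
  Node 1: index 3 -> 3 (same)
  Node 2: index 4 -> 4 (same)
  Node 3: index 0 -> 1 (moved)
  Node 4: index 2 -> 0 (moved)
Nodes that changed position: 0 3 4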